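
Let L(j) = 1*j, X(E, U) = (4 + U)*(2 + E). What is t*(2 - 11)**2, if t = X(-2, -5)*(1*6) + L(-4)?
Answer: -324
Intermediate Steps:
X(E, U) = (2 + E)*(4 + U)
L(j) = j
t = -4 (t = (8 + 2*(-5) + 4*(-2) - 2*(-5))*(1*6) - 4 = (8 - 10 - 8 + 10)*6 - 4 = 0*6 - 4 = 0 - 4 = -4)
t*(2 - 11)**2 = -4*(2 - 11)**2 = -4*(-9)**2 = -4*81 = -324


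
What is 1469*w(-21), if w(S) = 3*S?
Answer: -92547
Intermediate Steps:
1469*w(-21) = 1469*(3*(-21)) = 1469*(-63) = -92547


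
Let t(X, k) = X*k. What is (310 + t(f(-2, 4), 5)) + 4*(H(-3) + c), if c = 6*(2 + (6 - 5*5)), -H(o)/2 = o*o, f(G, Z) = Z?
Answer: -150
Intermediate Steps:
H(o) = -2*o² (H(o) = -2*o*o = -2*o²)
c = -102 (c = 6*(2 + (6 - 25)) = 6*(2 - 19) = 6*(-17) = -102)
(310 + t(f(-2, 4), 5)) + 4*(H(-3) + c) = (310 + 4*5) + 4*(-2*(-3)² - 102) = (310 + 20) + 4*(-2*9 - 102) = 330 + 4*(-18 - 102) = 330 + 4*(-120) = 330 - 480 = -150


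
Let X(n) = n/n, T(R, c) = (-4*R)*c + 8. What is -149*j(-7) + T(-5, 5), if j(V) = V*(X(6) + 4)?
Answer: 5323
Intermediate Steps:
T(R, c) = 8 - 4*R*c (T(R, c) = -4*R*c + 8 = 8 - 4*R*c)
X(n) = 1
j(V) = 5*V (j(V) = V*(1 + 4) = V*5 = 5*V)
-149*j(-7) + T(-5, 5) = -745*(-7) + (8 - 4*(-5)*5) = -149*(-35) + (8 + 100) = 5215 + 108 = 5323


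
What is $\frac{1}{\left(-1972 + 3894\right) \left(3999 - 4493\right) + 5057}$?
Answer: $- \frac{1}{944411} \approx -1.0589 \cdot 10^{-6}$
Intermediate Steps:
$\frac{1}{\left(-1972 + 3894\right) \left(3999 - 4493\right) + 5057} = \frac{1}{1922 \left(-494\right) + 5057} = \frac{1}{-949468 + 5057} = \frac{1}{-944411} = - \frac{1}{944411}$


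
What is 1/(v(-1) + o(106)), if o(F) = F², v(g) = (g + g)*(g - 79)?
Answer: 1/11396 ≈ 8.7750e-5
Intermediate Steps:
v(g) = 2*g*(-79 + g) (v(g) = (2*g)*(-79 + g) = 2*g*(-79 + g))
1/(v(-1) + o(106)) = 1/(2*(-1)*(-79 - 1) + 106²) = 1/(2*(-1)*(-80) + 11236) = 1/(160 + 11236) = 1/11396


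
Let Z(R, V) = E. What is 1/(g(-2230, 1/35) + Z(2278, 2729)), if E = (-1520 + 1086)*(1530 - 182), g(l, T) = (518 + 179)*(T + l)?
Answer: -35/74876273 ≈ -4.6744e-7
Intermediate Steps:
g(l, T) = 697*T + 697*l (g(l, T) = 697*(T + l) = 697*T + 697*l)
E = -585032 (E = -434*1348 = -585032)
Z(R, V) = -585032
1/(g(-2230, 1/35) + Z(2278, 2729)) = 1/((697/35 + 697*(-2230)) - 585032) = 1/((697*(1/35) - 1554310) - 585032) = 1/((697/35 - 1554310) - 585032) = 1/(-54400153/35 - 585032) = 1/(-74876273/35) = -35/74876273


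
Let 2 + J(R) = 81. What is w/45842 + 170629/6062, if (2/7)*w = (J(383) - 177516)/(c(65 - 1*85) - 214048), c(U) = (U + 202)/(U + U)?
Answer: 16743173776990049/594839629964202 ≈ 28.147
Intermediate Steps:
J(R) = 79 (J(R) = -2 + 81 = 79)
c(U) = (202 + U)/(2*U) (c(U) = (202 + U)/((2*U)) = (202 + U)*(1/(2*U)) = (202 + U)/(2*U))
w = 12420590/4281051 (w = 7*((79 - 177516)/((202 + (65 - 1*85))/(2*(65 - 1*85)) - 214048))/2 = 7*(-177437/((202 + (65 - 85))/(2*(65 - 85)) - 214048))/2 = 7*(-177437/((1/2)*(202 - 20)/(-20) - 214048))/2 = 7*(-177437/((1/2)*(-1/20)*182 - 214048))/2 = 7*(-177437/(-91/20 - 214048))/2 = 7*(-177437/(-4281051/20))/2 = 7*(-177437*(-20/4281051))/2 = (7/2)*(3548740/4281051) = 12420590/4281051 ≈ 2.9013)
w/45842 + 170629/6062 = (12420590/4281051)/45842 + 170629/6062 = (12420590/4281051)*(1/45842) + 170629*(1/6062) = 6210295/98125969971 + 170629/6062 = 16743173776990049/594839629964202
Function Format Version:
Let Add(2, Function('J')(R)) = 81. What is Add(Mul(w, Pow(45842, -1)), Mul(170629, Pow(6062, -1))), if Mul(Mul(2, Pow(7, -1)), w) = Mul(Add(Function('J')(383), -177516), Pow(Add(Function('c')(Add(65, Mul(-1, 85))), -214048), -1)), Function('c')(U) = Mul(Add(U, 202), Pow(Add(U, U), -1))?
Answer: Rational(16743173776990049, 594839629964202) ≈ 28.147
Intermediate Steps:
Function('J')(R) = 79 (Function('J')(R) = Add(-2, 81) = 79)
Function('c')(U) = Mul(Rational(1, 2), Pow(U, -1), Add(202, U)) (Function('c')(U) = Mul(Add(202, U), Pow(Mul(2, U), -1)) = Mul(Add(202, U), Mul(Rational(1, 2), Pow(U, -1))) = Mul(Rational(1, 2), Pow(U, -1), Add(202, U)))
w = Rational(12420590, 4281051) (w = Mul(Rational(7, 2), Mul(Add(79, -177516), Pow(Add(Mul(Rational(1, 2), Pow(Add(65, Mul(-1, 85)), -1), Add(202, Add(65, Mul(-1, 85)))), -214048), -1))) = Mul(Rational(7, 2), Mul(-177437, Pow(Add(Mul(Rational(1, 2), Pow(Add(65, -85), -1), Add(202, Add(65, -85))), -214048), -1))) = Mul(Rational(7, 2), Mul(-177437, Pow(Add(Mul(Rational(1, 2), Pow(-20, -1), Add(202, -20)), -214048), -1))) = Mul(Rational(7, 2), Mul(-177437, Pow(Add(Mul(Rational(1, 2), Rational(-1, 20), 182), -214048), -1))) = Mul(Rational(7, 2), Mul(-177437, Pow(Add(Rational(-91, 20), -214048), -1))) = Mul(Rational(7, 2), Mul(-177437, Pow(Rational(-4281051, 20), -1))) = Mul(Rational(7, 2), Mul(-177437, Rational(-20, 4281051))) = Mul(Rational(7, 2), Rational(3548740, 4281051)) = Rational(12420590, 4281051) ≈ 2.9013)
Add(Mul(w, Pow(45842, -1)), Mul(170629, Pow(6062, -1))) = Add(Mul(Rational(12420590, 4281051), Pow(45842, -1)), Mul(170629, Pow(6062, -1))) = Add(Mul(Rational(12420590, 4281051), Rational(1, 45842)), Mul(170629, Rational(1, 6062))) = Add(Rational(6210295, 98125969971), Rational(170629, 6062)) = Rational(16743173776990049, 594839629964202)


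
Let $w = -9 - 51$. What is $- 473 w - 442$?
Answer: $27938$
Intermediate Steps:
$w = -60$
$- 473 w - 442 = \left(-473\right) \left(-60\right) - 442 = 28380 - 442 = 27938$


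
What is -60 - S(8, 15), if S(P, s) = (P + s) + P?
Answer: -91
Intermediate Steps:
S(P, s) = s + 2*P
-60 - S(8, 15) = -60 - (15 + 2*8) = -60 - (15 + 16) = -60 - 1*31 = -60 - 31 = -91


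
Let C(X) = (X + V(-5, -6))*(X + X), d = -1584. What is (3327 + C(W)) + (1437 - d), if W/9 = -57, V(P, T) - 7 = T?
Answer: 531660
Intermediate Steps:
V(P, T) = 7 + T
W = -513 (W = 9*(-57) = -513)
C(X) = 2*X*(1 + X) (C(X) = (X + (7 - 6))*(X + X) = (X + 1)*(2*X) = (1 + X)*(2*X) = 2*X*(1 + X))
(3327 + C(W)) + (1437 - d) = (3327 + 2*(-513)*(1 - 513)) + (1437 - 1*(-1584)) = (3327 + 2*(-513)*(-512)) + (1437 + 1584) = (3327 + 525312) + 3021 = 528639 + 3021 = 531660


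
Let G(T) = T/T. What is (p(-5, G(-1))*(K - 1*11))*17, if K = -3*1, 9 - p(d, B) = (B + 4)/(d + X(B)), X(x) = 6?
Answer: -952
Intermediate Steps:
G(T) = 1
p(d, B) = 9 - (4 + B)/(6 + d) (p(d, B) = 9 - (B + 4)/(d + 6) = 9 - (4 + B)/(6 + d))
K = -3
(p(-5, G(-1))*(K - 1*11))*17 = (((50 - 1*1 + 9*(-5))/(6 - 5))*(-3 - 1*11))*17 = (((50 - 1 - 45)/1)*(-3 - 11))*17 = ((1*4)*(-14))*17 = (4*(-14))*17 = -56*17 = -952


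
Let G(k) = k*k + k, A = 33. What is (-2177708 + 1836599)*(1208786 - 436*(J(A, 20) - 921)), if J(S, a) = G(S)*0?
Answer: -549302149278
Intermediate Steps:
G(k) = k + k**2 (G(k) = k**2 + k = k + k**2)
J(S, a) = 0 (J(S, a) = (S*(1 + S))*0 = 0)
(-2177708 + 1836599)*(1208786 - 436*(J(A, 20) - 921)) = (-2177708 + 1836599)*(1208786 - 436*(0 - 921)) = -341109*(1208786 - 436*(-921)) = -341109*(1208786 + 401556) = -341109*1610342 = -549302149278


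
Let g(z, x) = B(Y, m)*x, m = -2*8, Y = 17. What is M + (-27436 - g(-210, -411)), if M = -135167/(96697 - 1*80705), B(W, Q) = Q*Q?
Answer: 1243722593/15992 ≈ 77772.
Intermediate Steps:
m = -16
B(W, Q) = Q²
g(z, x) = 256*x (g(z, x) = (-16)²*x = 256*x)
M = -135167/15992 (M = -135167/(96697 - 80705) = -135167/15992 ≈ -8.4522)
M + (-27436 - g(-210, -411)) = -135167/15992 + (-27436 - 256*(-411)) = -135167/15992 + (-27436 - 1*(-105216)) = -135167/15992 + (-27436 + 105216) = -135167/15992 + 77780 = 1243722593/15992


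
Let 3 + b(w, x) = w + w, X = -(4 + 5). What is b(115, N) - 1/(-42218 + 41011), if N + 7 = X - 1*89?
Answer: 273990/1207 ≈ 227.00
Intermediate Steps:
X = -9 (X = -1*9 = -9)
N = -105 (N = -7 + (-9 - 1*89) = -7 + (-9 - 89) = -7 - 98 = -105)
b(w, x) = -3 + 2*w (b(w, x) = -3 + (w + w) = -3 + 2*w)
b(115, N) - 1/(-42218 + 41011) = (-3 + 2*115) - 1/(-42218 + 41011) = (-3 + 230) - 1/(-1207) = 227 - 1*(-1/1207) = 227 + 1/1207 = 273990/1207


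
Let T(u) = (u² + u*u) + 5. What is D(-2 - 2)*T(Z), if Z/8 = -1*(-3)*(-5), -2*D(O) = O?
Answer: 57610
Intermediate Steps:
D(O) = -O/2
Z = -120 (Z = 8*(-1*(-3)*(-5)) = 8*(3*(-5)) = 8*(-15) = -120)
T(u) = 5 + 2*u² (T(u) = (u² + u²) + 5 = 2*u² + 5 = 5 + 2*u²)
D(-2 - 2)*T(Z) = (-(-2 - 2)/2)*(5 + 2*(-120)²) = (-½*(-4))*(5 + 2*14400) = 2*(5 + 28800) = 2*28805 = 57610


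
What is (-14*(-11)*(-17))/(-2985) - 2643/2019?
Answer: -867871/2008905 ≈ -0.43201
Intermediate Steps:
(-14*(-11)*(-17))/(-2985) - 2643/2019 = (154*(-17))*(-1/2985) - 2643*1/2019 = -2618*(-1/2985) - 881/673 = 2618/2985 - 881/673 = -867871/2008905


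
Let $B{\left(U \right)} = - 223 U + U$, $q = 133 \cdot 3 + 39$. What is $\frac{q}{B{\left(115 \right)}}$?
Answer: $- \frac{73}{4255} \approx -0.017156$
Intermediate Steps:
$q = 438$ ($q = 399 + 39 = 438$)
$B{\left(U \right)} = - 222 U$
$\frac{q}{B{\left(115 \right)}} = \frac{438}{\left(-222\right) 115} = \frac{438}{-25530} = 438 \left(- \frac{1}{25530}\right) = - \frac{73}{4255}$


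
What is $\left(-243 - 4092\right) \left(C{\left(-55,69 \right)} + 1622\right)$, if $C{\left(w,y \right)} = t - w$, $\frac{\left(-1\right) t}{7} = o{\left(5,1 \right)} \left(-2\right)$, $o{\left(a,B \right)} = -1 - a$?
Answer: $-6905655$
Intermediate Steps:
$t = -84$ ($t = - 7 \left(-1 - 5\right) \left(-2\right) = - 7 \left(\left(-6\right) \left(-2\right)\right) = \left(-7\right) 12 = -84$)
$C{\left(w,y \right)} = -84 - w$
$\left(-243 - 4092\right) \left(C{\left(-55,69 \right)} + 1622\right) = \left(-243 - 4092\right) \left(\left(-84 - -55\right) + 1622\right) = - 4335 \left(\left(-84 + 55\right) + 1622\right) = - 4335 \left(-29 + 1622\right) = \left(-4335\right) 1593 = -6905655$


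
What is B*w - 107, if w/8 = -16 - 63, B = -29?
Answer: 18221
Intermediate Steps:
w = -632 (w = 8*(-16 - 63) = 8*(-79) = -632)
B*w - 107 = -29*(-632) - 107 = 18328 - 107 = 18221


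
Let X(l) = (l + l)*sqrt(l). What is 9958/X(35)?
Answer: 4979*sqrt(35)/1225 ≈ 24.046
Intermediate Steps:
X(l) = 2*l**(3/2) (X(l) = (2*l)*sqrt(l) = 2*l**(3/2))
9958/X(35) = 9958/((2*35**(3/2))) = 9958/((2*(35*sqrt(35)))) = 9958/((70*sqrt(35))) = 9958*(sqrt(35)/2450) = 4979*sqrt(35)/1225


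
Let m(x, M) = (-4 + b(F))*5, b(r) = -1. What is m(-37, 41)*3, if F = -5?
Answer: -75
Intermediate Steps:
m(x, M) = -25 (m(x, M) = (-4 - 1)*5 = -5*5 = -25)
m(-37, 41)*3 = -25*3 = -75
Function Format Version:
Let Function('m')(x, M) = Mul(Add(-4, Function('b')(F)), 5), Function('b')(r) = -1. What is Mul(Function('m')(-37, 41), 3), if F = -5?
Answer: -75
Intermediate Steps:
Function('m')(x, M) = -25 (Function('m')(x, M) = Mul(Add(-4, -1), 5) = Mul(-5, 5) = -25)
Mul(Function('m')(-37, 41), 3) = Mul(-25, 3) = -75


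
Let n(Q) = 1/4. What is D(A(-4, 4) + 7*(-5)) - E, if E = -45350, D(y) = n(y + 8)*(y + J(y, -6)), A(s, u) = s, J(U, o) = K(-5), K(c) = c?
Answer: 45339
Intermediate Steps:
J(U, o) = -5
n(Q) = 1/4
D(y) = -5/4 + y/4 (D(y) = (y - 5)/4 = (-5 + y)/4 = -5/4 + y/4)
D(A(-4, 4) + 7*(-5)) - E = (-5/4 + (-4 + 7*(-5))/4) - 1*(-45350) = (-5/4 + (-4 - 35)/4) + 45350 = (-5/4 + (1/4)*(-39)) + 45350 = (-5/4 - 39/4) + 45350 = -11 + 45350 = 45339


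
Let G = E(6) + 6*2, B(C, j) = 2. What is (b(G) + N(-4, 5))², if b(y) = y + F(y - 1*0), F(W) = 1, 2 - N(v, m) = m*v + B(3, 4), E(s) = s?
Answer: 1521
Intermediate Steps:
N(v, m) = -m*v (N(v, m) = 2 - (m*v + 2) = 2 - (2 + m*v) = 2 + (-2 - m*v) = -m*v)
G = 18 (G = 6 + 6*2 = 6 + 12 = 18)
b(y) = 1 + y (b(y) = y + 1 = 1 + y)
(b(G) + N(-4, 5))² = ((1 + 18) - 1*5*(-4))² = (19 + 20)² = 39² = 1521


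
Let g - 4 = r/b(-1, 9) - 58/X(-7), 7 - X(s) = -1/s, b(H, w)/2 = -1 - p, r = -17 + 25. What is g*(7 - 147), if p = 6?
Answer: 4225/6 ≈ 704.17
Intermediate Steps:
r = 8
b(H, w) = -14 (b(H, w) = 2*(-1 - 1*6) = 2*(-1 - 6) = 2*(-7) = -14)
X(s) = 7 + 1/s (X(s) = 7 - (-1)/s = 7 + 1/s)
g = -845/168 (g = 4 + (8/(-14) - 58/(7 + 1/(-7))) = 4 + (8*(-1/14) - 58/(7 - ⅐)) = 4 + (-4/7 - 58/48/7) = 4 + (-4/7 - 58*7/48) = 4 + (-4/7 - 203/24) = 4 - 1517/168 = -845/168 ≈ -5.0298)
g*(7 - 147) = -845*(7 - 147)/168 = -845/168*(-140) = 4225/6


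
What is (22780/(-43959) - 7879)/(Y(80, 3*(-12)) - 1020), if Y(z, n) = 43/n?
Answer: 4156508892/538688239 ≈ 7.7160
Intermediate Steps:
(22780/(-43959) - 7879)/(Y(80, 3*(-12)) - 1020) = (22780/(-43959) - 7879)/(43/((3*(-12))) - 1020) = (22780*(-1/43959) - 7879)/(43/(-36) - 1020) = (-22780/43959 - 7879)/(43*(-1/36) - 1020) = -346375741/(43959*(-43/36 - 1020)) = -346375741/(43959*(-36763/36)) = -346375741/43959*(-36/36763) = 4156508892/538688239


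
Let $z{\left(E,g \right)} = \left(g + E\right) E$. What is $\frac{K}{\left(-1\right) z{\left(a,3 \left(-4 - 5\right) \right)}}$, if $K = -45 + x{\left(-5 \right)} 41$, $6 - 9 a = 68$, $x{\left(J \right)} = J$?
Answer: $\frac{2025}{1891} \approx 1.0709$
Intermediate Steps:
$a = - \frac{62}{9}$ ($a = \frac{2}{3} - \frac{68}{9} = - \frac{62}{9} \approx -6.8889$)
$z{\left(E,g \right)} = E \left(E + g\right)$ ($z{\left(E,g \right)} = \left(E + g\right) E = E \left(E + g\right)$)
$K = -250$ ($K = -45 - 205 = -250$)
$\frac{K}{\left(-1\right) z{\left(a,3 \left(-4 - 5\right) \right)}} = - \frac{250}{\left(-1\right) \left(- \frac{62 \left(- \frac{62}{9} + 3 \left(-4 - 5\right)\right)}{9}\right)} = - \frac{250}{\left(-1\right) \left(- \frac{62 \left(- \frac{62}{9} + 3 \left(-9\right)\right)}{9}\right)} = - \frac{250}{\left(-1\right) \left(- \frac{62 \left(- \frac{62}{9} - 27\right)}{9}\right)} = - \frac{250}{\left(-1\right) \left(\left(- \frac{62}{9}\right) \left(- \frac{305}{9}\right)\right)} = - \frac{250}{\left(-1\right) \frac{18910}{81}} = - \frac{250}{- \frac{18910}{81}} = \left(-250\right) \left(- \frac{81}{18910}\right) = \frac{2025}{1891}$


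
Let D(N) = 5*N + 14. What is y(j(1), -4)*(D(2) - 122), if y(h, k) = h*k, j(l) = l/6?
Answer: 196/3 ≈ 65.333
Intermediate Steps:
j(l) = l/6 (j(l) = l*(1/6) = l/6)
D(N) = 14 + 5*N
y(j(1), -4)*(D(2) - 122) = (((1/6)*1)*(-4))*((14 + 5*2) - 122) = ((1/6)*(-4))*((14 + 10) - 122) = -2*(24 - 122)/3 = -2/3*(-98) = 196/3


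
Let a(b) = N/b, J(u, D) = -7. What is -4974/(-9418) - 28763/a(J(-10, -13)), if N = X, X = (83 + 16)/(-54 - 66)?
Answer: -37924508689/155397 ≈ -2.4405e+5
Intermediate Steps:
X = -33/40 (X = 99/(-120) = 99*(-1/120) = -33/40 ≈ -0.82500)
N = -33/40 ≈ -0.82500
a(b) = -33/(40*b)
-4974/(-9418) - 28763/a(J(-10, -13)) = -4974/(-9418) - 28763/((-33/40/(-7))) = -4974*(-1/9418) - 28763/((-33/40*(-⅐))) = 2487/4709 - 28763/33/280 = 2487/4709 - 28763*280/33 = 2487/4709 - 8053640/33 = -37924508689/155397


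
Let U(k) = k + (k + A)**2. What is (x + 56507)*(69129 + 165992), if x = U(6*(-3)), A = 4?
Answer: 13327833885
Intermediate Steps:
U(k) = k + (4 + k)**2 (U(k) = k + (k + 4)**2 = k + (4 + k)**2)
x = 178 (x = 6*(-3) + (4 + 6*(-3))**2 = -18 + (4 - 18)**2 = -18 + (-14)**2 = -18 + 196 = 178)
(x + 56507)*(69129 + 165992) = (178 + 56507)*(69129 + 165992) = 56685*235121 = 13327833885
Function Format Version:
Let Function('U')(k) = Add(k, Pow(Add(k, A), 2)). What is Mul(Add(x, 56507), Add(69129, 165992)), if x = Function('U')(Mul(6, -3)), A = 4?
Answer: 13327833885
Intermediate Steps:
Function('U')(k) = Add(k, Pow(Add(4, k), 2)) (Function('U')(k) = Add(k, Pow(Add(k, 4), 2)) = Add(k, Pow(Add(4, k), 2)))
x = 178 (x = Add(Mul(6, -3), Pow(Add(4, Mul(6, -3)), 2)) = Add(-18, Pow(Add(4, -18), 2)) = Add(-18, Pow(-14, 2)) = Add(-18, 196) = 178)
Mul(Add(x, 56507), Add(69129, 165992)) = Mul(Add(178, 56507), Add(69129, 165992)) = Mul(56685, 235121) = 13327833885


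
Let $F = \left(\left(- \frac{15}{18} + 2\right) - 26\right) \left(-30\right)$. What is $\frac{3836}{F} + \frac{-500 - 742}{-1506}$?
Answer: $\frac{1117051}{186995} \approx 5.9737$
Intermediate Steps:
$F = 745$ ($F = \left(\left(\left(-15\right) \frac{1}{18} + 2\right) - 26\right) \left(-30\right) = \left(\left(- \frac{5}{6} + 2\right) - 26\right) \left(-30\right) = \left(\frac{7}{6} - 26\right) \left(-30\right) = \left(- \frac{149}{6}\right) \left(-30\right) = 745$)
$\frac{3836}{F} + \frac{-500 - 742}{-1506} = \frac{3836}{745} + \frac{-500 - 742}{-1506} = 3836 \cdot \frac{1}{745} + \left(-500 - 742\right) \left(- \frac{1}{1506}\right) = \frac{3836}{745} - - \frac{207}{251} = \frac{3836}{745} + \frac{207}{251} = \frac{1117051}{186995}$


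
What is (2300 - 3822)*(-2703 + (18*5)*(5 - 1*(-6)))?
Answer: 2607186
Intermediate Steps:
(2300 - 3822)*(-2703 + (18*5)*(5 - 1*(-6))) = -1522*(-2703 + 90*(5 + 6)) = -1522*(-2703 + 90*11) = -1522*(-2703 + 990) = -1522*(-1713) = 2607186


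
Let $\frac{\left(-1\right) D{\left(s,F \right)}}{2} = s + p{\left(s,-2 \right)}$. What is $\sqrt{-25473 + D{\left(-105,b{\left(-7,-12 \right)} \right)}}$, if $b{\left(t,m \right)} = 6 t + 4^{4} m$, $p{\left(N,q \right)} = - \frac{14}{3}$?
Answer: $\frac{i \sqrt{227283}}{3} \approx 158.91 i$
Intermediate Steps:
$p{\left(N,q \right)} = - \frac{14}{3}$ ($p{\left(N,q \right)} = \left(-14\right) \frac{1}{3} = - \frac{14}{3}$)
$b{\left(t,m \right)} = 6 t + 256 m$
$D{\left(s,F \right)} = \frac{28}{3} - 2 s$ ($D{\left(s,F \right)} = - 2 \left(s - \frac{14}{3}\right) = - 2 \left(- \frac{14}{3} + s\right) = \frac{28}{3} - 2 s$)
$\sqrt{-25473 + D{\left(-105,b{\left(-7,-12 \right)} \right)}} = \sqrt{-25473 + \left(\frac{28}{3} - -210\right)} = \sqrt{-25473 + \left(\frac{28}{3} + 210\right)} = \sqrt{-25473 + \frac{658}{3}} = \sqrt{- \frac{75761}{3}} = \frac{i \sqrt{227283}}{3}$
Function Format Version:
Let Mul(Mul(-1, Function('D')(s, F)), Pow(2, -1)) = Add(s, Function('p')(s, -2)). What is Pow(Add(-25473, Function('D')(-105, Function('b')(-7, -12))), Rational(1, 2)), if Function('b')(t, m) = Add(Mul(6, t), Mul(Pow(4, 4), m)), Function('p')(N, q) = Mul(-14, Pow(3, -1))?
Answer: Mul(Rational(1, 3), I, Pow(227283, Rational(1, 2))) ≈ Mul(158.91, I)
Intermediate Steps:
Function('p')(N, q) = Rational(-14, 3) (Function('p')(N, q) = Mul(-14, Rational(1, 3)) = Rational(-14, 3))
Function('b')(t, m) = Add(Mul(6, t), Mul(256, m))
Function('D')(s, F) = Add(Rational(28, 3), Mul(-2, s)) (Function('D')(s, F) = Mul(-2, Add(s, Rational(-14, 3))) = Mul(-2, Add(Rational(-14, 3), s)) = Add(Rational(28, 3), Mul(-2, s)))
Pow(Add(-25473, Function('D')(-105, Function('b')(-7, -12))), Rational(1, 2)) = Pow(Add(-25473, Add(Rational(28, 3), Mul(-2, -105))), Rational(1, 2)) = Pow(Add(-25473, Add(Rational(28, 3), 210)), Rational(1, 2)) = Pow(Add(-25473, Rational(658, 3)), Rational(1, 2)) = Pow(Rational(-75761, 3), Rational(1, 2)) = Mul(Rational(1, 3), I, Pow(227283, Rational(1, 2)))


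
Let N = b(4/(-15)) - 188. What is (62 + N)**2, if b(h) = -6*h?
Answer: 386884/25 ≈ 15475.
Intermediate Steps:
N = -932/5 (N = -24/(-15) - 188 = -24*(-1)/15 - 188 = -6*(-4/15) - 188 = 8/5 - 188 = -932/5 ≈ -186.40)
(62 + N)**2 = (62 - 932/5)**2 = (-622/5)**2 = 386884/25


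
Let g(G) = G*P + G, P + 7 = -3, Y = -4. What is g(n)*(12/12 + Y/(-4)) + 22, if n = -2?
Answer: 58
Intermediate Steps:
P = -10 (P = -7 - 3 = -10)
g(G) = -9*G (g(G) = G*(-10) + G = -10*G + G = -9*G)
g(n)*(12/12 + Y/(-4)) + 22 = (-9*(-2))*(12/12 - 4/(-4)) + 22 = 18*(12*(1/12) - 4*(-1/4)) + 22 = 18*(1 + 1) + 22 = 18*2 + 22 = 36 + 22 = 58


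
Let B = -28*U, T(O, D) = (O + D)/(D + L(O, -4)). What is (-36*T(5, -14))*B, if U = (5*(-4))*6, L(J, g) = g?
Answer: -60480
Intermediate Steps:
T(O, D) = (D + O)/(-4 + D) (T(O, D) = (O + D)/(D - 4) = (D + O)/(-4 + D))
U = -120 (U = -20*6 = -120)
B = 3360 (B = -28*(-120) = 3360)
(-36*T(5, -14))*B = -36*(-14 + 5)/(-4 - 14)*3360 = -36*(-9)/(-18)*3360 = -(-2)*(-9)*3360 = -36*1/2*3360 = -18*3360 = -60480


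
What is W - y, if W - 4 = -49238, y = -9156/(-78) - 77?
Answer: -640567/13 ≈ -49274.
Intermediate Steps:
y = 525/13 (y = -9156*(-1)/78 - 77 = -109*(-14/13) - 77 = 1526/13 - 77 = 525/13 ≈ 40.385)
W = -49234 (W = 4 - 49238 = -49234)
W - y = -49234 - 1*525/13 = -49234 - 525/13 = -640567/13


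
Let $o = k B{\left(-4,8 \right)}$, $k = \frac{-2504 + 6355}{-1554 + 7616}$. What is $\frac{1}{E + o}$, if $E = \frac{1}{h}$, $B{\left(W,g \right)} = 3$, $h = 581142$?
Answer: $\frac{880720701}{1678484897} \approx 0.52471$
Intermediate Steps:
$k = \frac{3851}{6062} \approx 0.63527$
$o = \frac{11553}{6062}$ ($o = \frac{3851}{6062} \cdot 3 = \frac{11553}{6062} \approx 1.9058$)
$E = \frac{1}{581142} \approx 1.7207 \cdot 10^{-6}$
$\frac{1}{E + o} = \frac{1}{\frac{1}{581142} + \frac{11553}{6062}} = \frac{1}{\frac{1678484897}{880720701}} = \frac{880720701}{1678484897}$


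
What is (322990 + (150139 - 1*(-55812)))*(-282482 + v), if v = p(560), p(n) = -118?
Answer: -149478726600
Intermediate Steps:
v = -118
(322990 + (150139 - 1*(-55812)))*(-282482 + v) = (322990 + (150139 - 1*(-55812)))*(-282482 - 118) = (322990 + (150139 + 55812))*(-282600) = (322990 + 205951)*(-282600) = 528941*(-282600) = -149478726600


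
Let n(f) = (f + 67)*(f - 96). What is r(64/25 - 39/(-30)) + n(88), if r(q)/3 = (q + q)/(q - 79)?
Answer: -4659838/3757 ≈ -1240.3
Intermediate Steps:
r(q) = 6*q/(-79 + q) (r(q) = 3*((q + q)/(q - 79)) = 3*((2*q)/(-79 + q)) = 3*(2*q/(-79 + q)) = 6*q/(-79 + q))
n(f) = (-96 + f)*(67 + f) (n(f) = (67 + f)*(-96 + f) = (-96 + f)*(67 + f))
r(64/25 - 39/(-30)) + n(88) = 6*(64/25 - 39/(-30))/(-79 + (64/25 - 39/(-30))) + (-6432 + 88² - 29*88) = 6*(64*(1/25) - 39*(-1/30))/(-79 + (64*(1/25) - 39*(-1/30))) + (-6432 + 7744 - 2552) = 6*(64/25 + 13/10)/(-79 + (64/25 + 13/10)) - 1240 = 6*(193/50)/(-79 + 193/50) - 1240 = 6*(193/50)/(-3757/50) - 1240 = 6*(193/50)*(-50/3757) - 1240 = -1158/3757 - 1240 = -4659838/3757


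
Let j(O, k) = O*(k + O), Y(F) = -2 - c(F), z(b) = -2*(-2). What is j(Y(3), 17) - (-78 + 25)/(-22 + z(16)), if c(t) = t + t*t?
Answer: -809/18 ≈ -44.944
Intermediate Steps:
c(t) = t + t²
z(b) = 4
Y(F) = -2 - F*(1 + F)
j(O, k) = O*(O + k)
j(Y(3), 17) - (-78 + 25)/(-22 + z(16)) = (-2 - 1*3*(1 + 3))*((-2 - 1*3*(1 + 3)) + 17) - (-78 + 25)/(-22 + 4) = (-2 - 1*3*4)*((-2 - 1*3*4) + 17) - (-53)/(-18) = (-2 - 12)*((-2 - 12) + 17) - (-53)*(-1)/18 = -14*(-14 + 17) - 1*53/18 = -14*3 - 53/18 = -42 - 53/18 = -809/18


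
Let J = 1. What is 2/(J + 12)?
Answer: 2/13 ≈ 0.15385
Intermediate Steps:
2/(J + 12) = 2/(1 + 12) = 2/13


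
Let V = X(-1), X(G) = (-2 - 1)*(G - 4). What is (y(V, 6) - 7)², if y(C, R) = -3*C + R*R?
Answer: 256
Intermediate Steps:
X(G) = 12 - 3*G (X(G) = -3*(-4 + G) = 12 - 3*G)
V = 15 (V = 12 - 3*(-1) = 12 + 3 = 15)
y(C, R) = R² - 3*C (y(C, R) = -3*C + R² = R² - 3*C)
(y(V, 6) - 7)² = ((6² - 3*15) - 7)² = ((36 - 45) - 7)² = (-9 - 7)² = (-16)² = 256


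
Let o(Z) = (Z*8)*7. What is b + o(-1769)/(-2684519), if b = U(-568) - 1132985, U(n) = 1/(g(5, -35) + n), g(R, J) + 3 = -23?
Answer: -1806662680814213/1594604286 ≈ -1.1330e+6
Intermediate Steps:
g(R, J) = -26 (g(R, J) = -3 - 23 = -26)
o(Z) = 56*Z (o(Z) = (8*Z)*7 = 56*Z)
U(n) = 1/(-26 + n)
b = -672993091/594 (b = 1/(-26 - 568) - 1132985 = 1/(-594) - 1132985 = -1/594 - 1132985 = -672993091/594 ≈ -1.1330e+6)
b + o(-1769)/(-2684519) = -672993091/594 + (56*(-1769))/(-2684519) = -672993091/594 - 99064*(-1/2684519) = -672993091/594 + 99064/2684519 = -1806662680814213/1594604286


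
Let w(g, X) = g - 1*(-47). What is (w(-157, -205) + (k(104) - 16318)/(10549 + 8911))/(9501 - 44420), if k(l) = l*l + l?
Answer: 1072999/339761870 ≈ 0.0031581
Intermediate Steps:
k(l) = l + l**2 (k(l) = l**2 + l = l + l**2)
w(g, X) = 47 + g (w(g, X) = g + 47 = 47 + g)
(w(-157, -205) + (k(104) - 16318)/(10549 + 8911))/(9501 - 44420) = ((47 - 157) + (104*(1 + 104) - 16318)/(10549 + 8911))/(9501 - 44420) = (-110 + (104*105 - 16318)/19460)/(-34919) = (-110 + (10920 - 16318)*(1/19460))*(-1/34919) = (-110 - 5398*1/19460)*(-1/34919) = (-110 - 2699/9730)*(-1/34919) = -1072999/9730*(-1/34919) = 1072999/339761870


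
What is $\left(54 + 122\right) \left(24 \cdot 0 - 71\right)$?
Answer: $-12496$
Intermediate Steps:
$\left(54 + 122\right) \left(24 \cdot 0 - 71\right) = 176 \left(0 - 71\right) = 176 \left(-71\right) = -12496$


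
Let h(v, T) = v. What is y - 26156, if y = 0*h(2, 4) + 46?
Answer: -26110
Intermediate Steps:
y = 46 (y = 0*2 + 46 = 0 + 46 = 46)
y - 26156 = 46 - 26156 = -26110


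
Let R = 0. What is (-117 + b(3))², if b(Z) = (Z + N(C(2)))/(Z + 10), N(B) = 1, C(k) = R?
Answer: 2301289/169 ≈ 13617.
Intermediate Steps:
C(k) = 0
b(Z) = (1 + Z)/(10 + Z) (b(Z) = (Z + 1)/(Z + 10) = (1 + Z)/(10 + Z))
(-117 + b(3))² = (-117 + (1 + 3)/(10 + 3))² = (-117 + 4/13)² = (-1517/13)² = 2301289/169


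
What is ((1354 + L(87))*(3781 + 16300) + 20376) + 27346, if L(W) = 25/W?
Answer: 2370155477/87 ≈ 2.7243e+7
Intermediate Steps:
((1354 + L(87))*(3781 + 16300) + 20376) + 27346 = ((1354 + 25/87)*(3781 + 16300) + 20376) + 27346 = ((1354 + 25*(1/87))*20081 + 20376) + 27346 = ((1354 + 25/87)*20081 + 20376) + 27346 = ((117823/87)*20081 + 20376) + 27346 = (2366003663/87 + 20376) + 27346 = 2367776375/87 + 27346 = 2370155477/87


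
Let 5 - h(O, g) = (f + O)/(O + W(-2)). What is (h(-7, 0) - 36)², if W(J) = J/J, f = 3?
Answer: 9025/9 ≈ 1002.8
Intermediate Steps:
W(J) = 1
h(O, g) = 5 - (3 + O)/(1 + O) (h(O, g) = 5 - (3 + O)/(O + 1) = 5 - (3 + O)/(1 + O))
(h(-7, 0) - 36)² = (2*(1 + 2*(-7))/(1 - 7) - 36)² = (2*(1 - 14)/(-6) - 36)² = (2*(-⅙)*(-13) - 36)² = (13/3 - 36)² = (-95/3)² = 9025/9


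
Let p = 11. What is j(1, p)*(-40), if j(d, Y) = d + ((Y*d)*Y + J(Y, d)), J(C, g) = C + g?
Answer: -5360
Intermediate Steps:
j(d, Y) = Y + 2*d + d*Y² (j(d, Y) = d + ((Y*d)*Y + (Y + d)) = d + (d*Y² + (Y + d)) = d + (Y + d + d*Y²) = Y + 2*d + d*Y²)
j(1, p)*(-40) = (11 + 2*1 + 1*11²)*(-40) = (11 + 2 + 1*121)*(-40) = (11 + 2 + 121)*(-40) = 134*(-40) = -5360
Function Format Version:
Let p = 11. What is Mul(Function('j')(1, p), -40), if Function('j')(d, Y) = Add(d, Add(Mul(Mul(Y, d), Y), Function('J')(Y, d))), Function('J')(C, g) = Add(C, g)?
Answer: -5360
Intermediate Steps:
Function('j')(d, Y) = Add(Y, Mul(2, d), Mul(d, Pow(Y, 2))) (Function('j')(d, Y) = Add(d, Add(Mul(Mul(Y, d), Y), Add(Y, d))) = Add(d, Add(Mul(d, Pow(Y, 2)), Add(Y, d))) = Add(d, Add(Y, d, Mul(d, Pow(Y, 2)))) = Add(Y, Mul(2, d), Mul(d, Pow(Y, 2))))
Mul(Function('j')(1, p), -40) = Mul(Add(11, Mul(2, 1), Mul(1, Pow(11, 2))), -40) = Mul(Add(11, 2, Mul(1, 121)), -40) = Mul(Add(11, 2, 121), -40) = Mul(134, -40) = -5360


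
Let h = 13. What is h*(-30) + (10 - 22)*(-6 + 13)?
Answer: -474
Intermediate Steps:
h*(-30) + (10 - 22)*(-6 + 13) = 13*(-30) + (10 - 22)*(-6 + 13) = -390 - 12*7 = -390 - 84 = -474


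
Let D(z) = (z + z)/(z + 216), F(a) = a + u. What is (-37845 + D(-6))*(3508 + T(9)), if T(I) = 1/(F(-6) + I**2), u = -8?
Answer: -311324604349/2345 ≈ -1.3276e+8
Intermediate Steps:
F(a) = -8 + a (F(a) = a - 8 = -8 + a)
D(z) = 2*z/(216 + z) (D(z) = (2*z)/(216 + z) = 2*z/(216 + z))
T(I) = 1/(-14 + I**2) (T(I) = 1/((-8 - 6) + I**2) = 1/(-14 + I**2))
(-37845 + D(-6))*(3508 + T(9)) = (-37845 + 2*(-6)/(216 - 6))*(3508 + 1/(-14 + 9**2)) = (-37845 + 2*(-6)/210)*(3508 + 1/(-14 + 81)) = (-37845 + 2*(-6)*(1/210))*(3508 + 1/67) = (-37845 - 2/35)*(3508 + 1/67) = -1324577/35*235037/67 = -311324604349/2345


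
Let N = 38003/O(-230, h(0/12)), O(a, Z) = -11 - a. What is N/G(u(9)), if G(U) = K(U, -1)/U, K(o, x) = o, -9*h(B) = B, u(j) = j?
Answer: 38003/219 ≈ 173.53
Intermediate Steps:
h(B) = -B/9
G(U) = 1 (G(U) = U/U = 1)
N = 38003/219 (N = 38003/(-11 - 1*(-230)) = 38003/(-11 + 230) = 38003/219 ≈ 173.53)
N/G(u(9)) = (38003/219)/1 = (38003/219)*1 = 38003/219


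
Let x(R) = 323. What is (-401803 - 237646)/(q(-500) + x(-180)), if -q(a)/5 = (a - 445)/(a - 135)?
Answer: -81210023/40076 ≈ -2026.4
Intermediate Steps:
q(a) = -5*(-445 + a)/(-135 + a) (q(a) = -5*(a - 445)/(a - 135) = -5*(-445 + a)/(-135 + a))
(-401803 - 237646)/(q(-500) + x(-180)) = (-401803 - 237646)/(5*(445 - 1*(-500))/(-135 - 500) + 323) = -639449/(5*(445 + 500)/(-635) + 323) = -639449/(5*(-1/635)*945 + 323) = -639449/(-945/127 + 323) = -639449/40076/127 = -639449*127/40076 = -81210023/40076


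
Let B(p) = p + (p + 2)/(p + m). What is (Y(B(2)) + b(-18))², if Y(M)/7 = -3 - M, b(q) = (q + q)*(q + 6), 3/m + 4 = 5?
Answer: 3829849/25 ≈ 1.5319e+5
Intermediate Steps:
m = 3 (m = 3/(-4 + 5) = 3/1 = 3*1 = 3)
B(p) = p + (2 + p)/(3 + p) (B(p) = p + (p + 2)/(p + 3) = p + (2 + p)/(3 + p))
b(q) = 2*q*(6 + q) (b(q) = (2*q)*(6 + q) = 2*q*(6 + q))
Y(M) = -21 - 7*M (Y(M) = 7*(-3 - M) = -21 - 7*M)
(Y(B(2)) + b(-18))² = ((-21 - 7*(2 + 2² + 4*2)/(3 + 2)) + 2*(-18)*(6 - 18))² = ((-21 - 7*(2 + 4 + 8)/5) + 2*(-18)*(-12))² = ((-21 - 7*14/5) + 432)² = ((-21 - 98/5) + 432)² = (-203/5 + 432)² = (1957/5)² = 3829849/25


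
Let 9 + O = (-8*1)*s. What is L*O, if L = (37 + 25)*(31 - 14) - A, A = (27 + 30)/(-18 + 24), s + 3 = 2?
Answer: -2089/2 ≈ -1044.5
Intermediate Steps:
s = -1 (s = -3 + 2 = -1)
A = 19/2 (A = 57/6 = 57*(1/6) = 19/2 ≈ 9.5000)
O = -1 (O = -9 - 8*1*(-1) = -9 - 8*(-1) = -9 + 8 = -1)
L = 2089/2 (L = (37 + 25)*(31 - 14) - 1*19/2 = 62*17 - 19/2 = 1054 - 19/2 = 2089/2 ≈ 1044.5)
L*O = (2089/2)*(-1) = -2089/2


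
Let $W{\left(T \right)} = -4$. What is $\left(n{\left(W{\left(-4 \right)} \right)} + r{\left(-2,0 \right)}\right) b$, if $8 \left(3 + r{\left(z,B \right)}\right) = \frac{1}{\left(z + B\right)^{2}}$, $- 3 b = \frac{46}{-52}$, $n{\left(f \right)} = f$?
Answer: $- \frac{5129}{2496} \approx -2.0549$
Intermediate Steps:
$b = \frac{23}{78}$ ($b = - \frac{46 \frac{1}{-52}}{3} = - \frac{46 \left(- \frac{1}{52}\right)}{3} = \left(- \frac{1}{3}\right) \left(- \frac{23}{26}\right) = \frac{23}{78} \approx 0.29487$)
$r{\left(z,B \right)} = -3 + \frac{1}{8 \left(B + z\right)^{2}}$ ($r{\left(z,B \right)} = -3 + \frac{1}{8 \left(z + B\right)^{2}} = -3 + \frac{1}{8 \left(B + z\right)^{2}}$)
$\left(n{\left(W{\left(-4 \right)} \right)} + r{\left(-2,0 \right)}\right) b = \left(-4 - \left(3 - \frac{1}{8 \left(0 - 2\right)^{2}}\right)\right) \frac{23}{78} = \left(-4 - \left(3 - \frac{1}{8 \cdot 4}\right)\right) \frac{23}{78} = \left(-4 + \left(-3 + \frac{1}{8} \cdot \frac{1}{4}\right)\right) \frac{23}{78} = \left(-4 + \left(-3 + \frac{1}{32}\right)\right) \frac{23}{78} = \left(-4 - \frac{95}{32}\right) \frac{23}{78} = \left(- \frac{223}{32}\right) \frac{23}{78} = - \frac{5129}{2496}$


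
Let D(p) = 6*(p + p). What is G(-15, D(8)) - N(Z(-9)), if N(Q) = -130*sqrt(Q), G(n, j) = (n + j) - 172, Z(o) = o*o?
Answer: 1079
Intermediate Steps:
D(p) = 12*p (D(p) = 6*(2*p) = 12*p)
Z(o) = o**2
G(n, j) = -172 + j + n (G(n, j) = (j + n) - 172 = -172 + j + n)
G(-15, D(8)) - N(Z(-9)) = (-172 + 12*8 - 15) - (-130)*sqrt((-9)**2) = (-172 + 96 - 15) - (-130)*sqrt(81) = -91 - (-130)*9 = -91 - 1*(-1170) = -91 + 1170 = 1079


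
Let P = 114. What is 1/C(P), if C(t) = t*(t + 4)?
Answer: 1/13452 ≈ 7.4338e-5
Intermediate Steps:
C(t) = t*(4 + t)
1/C(P) = 1/(114*(4 + 114)) = 1/(114*118) = 1/13452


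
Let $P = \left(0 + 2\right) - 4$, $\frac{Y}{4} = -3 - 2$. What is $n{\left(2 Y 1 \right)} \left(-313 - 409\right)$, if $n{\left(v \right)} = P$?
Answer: $1444$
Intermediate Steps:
$Y = -20$ ($Y = 4 \left(-3 - 2\right) = 4 \left(-5\right) = -20$)
$P = -2$ ($P = 2 - 4 = -2$)
$n{\left(v \right)} = -2$
$n{\left(2 Y 1 \right)} \left(-313 - 409\right) = - 2 \left(-313 - 409\right) = \left(-2\right) \left(-722\right) = 1444$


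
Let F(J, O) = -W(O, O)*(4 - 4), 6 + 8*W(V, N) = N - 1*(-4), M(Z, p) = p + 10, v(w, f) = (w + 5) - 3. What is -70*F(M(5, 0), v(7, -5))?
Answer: 0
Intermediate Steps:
v(w, f) = 2 + w (v(w, f) = (5 + w) - 3 = 2 + w)
M(Z, p) = 10 + p
W(V, N) = -1/4 + N/8 (W(V, N) = -3/4 + (N - 1*(-4))/8 = -3/4 + (N + 4)/8 = -3/4 + (4 + N)/8 = -3/4 + (1/2 + N/8) = -1/4 + N/8)
F(J, O) = 0 (F(J, O) = -(-1/4 + O/8)*(4 - 4) = -(-1/4 + O/8)*0 = -1*0 = 0)
-70*F(M(5, 0), v(7, -5)) = -70*0 = 0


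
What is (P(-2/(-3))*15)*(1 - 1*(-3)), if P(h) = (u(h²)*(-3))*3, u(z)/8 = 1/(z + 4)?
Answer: -972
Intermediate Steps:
u(z) = 8/(4 + z) (u(z) = 8/(z + 4) = 8/(4 + z))
P(h) = -72/(4 + h²) (P(h) = ((8/(4 + h²))*(-3))*3 = -24/(4 + h²)*3 = -72/(4 + h²))
(P(-2/(-3))*15)*(1 - 1*(-3)) = (-72/(4 + (-2/(-3))²)*15)*(1 - 1*(-3)) = (-72/(4 + (-2*(-⅓))²)*15)*(1 + 3) = (-72/(4 + (⅔)²)*15)*4 = (-72/(4 + 4/9)*15)*4 = (-72/40/9*15)*4 = (-72*9/40*15)*4 = -81/5*15*4 = -243*4 = -972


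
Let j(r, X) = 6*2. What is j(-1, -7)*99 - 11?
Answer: 1177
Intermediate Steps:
j(r, X) = 12
j(-1, -7)*99 - 11 = 12*99 - 11 = 1188 - 11 = 1177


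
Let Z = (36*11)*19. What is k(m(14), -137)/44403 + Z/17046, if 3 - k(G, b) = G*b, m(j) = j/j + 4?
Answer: 19211990/42049641 ≈ 0.45689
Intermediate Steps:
m(j) = 5 (m(j) = 1 + 4 = 5)
k(G, b) = 3 - G*b
Z = 7524 (Z = 396*19 = 7524)
k(m(14), -137)/44403 + Z/17046 = (3 - 1*5*(-137))/44403 + 7524/17046 = (3 + 685)*(1/44403) + 7524*(1/17046) = 688*(1/44403) + 418/947 = 688/44403 + 418/947 = 19211990/42049641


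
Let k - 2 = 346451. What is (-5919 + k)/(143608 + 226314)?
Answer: 170267/184961 ≈ 0.92056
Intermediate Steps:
k = 346453 (k = 2 + 346451 = 346453)
(-5919 + k)/(143608 + 226314) = (-5919 + 346453)/(143608 + 226314) = 340534/369922 = 340534*(1/369922) = 170267/184961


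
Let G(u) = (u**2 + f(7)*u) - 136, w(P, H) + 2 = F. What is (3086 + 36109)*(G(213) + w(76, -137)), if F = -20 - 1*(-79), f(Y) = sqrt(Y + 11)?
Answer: 1775141550 + 25045605*sqrt(2) ≈ 1.8106e+9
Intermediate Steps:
f(Y) = sqrt(11 + Y)
F = 59 (F = -20 + 79 = 59)
w(P, H) = 57 (w(P, H) = -2 + 59 = 57)
G(u) = -136 + u**2 + 3*u*sqrt(2) (G(u) = (u**2 + sqrt(11 + 7)*u) - 136 = (u**2 + sqrt(18)*u) - 136 = (u**2 + (3*sqrt(2))*u) - 136 = (u**2 + 3*u*sqrt(2)) - 136 = -136 + u**2 + 3*u*sqrt(2))
(3086 + 36109)*(G(213) + w(76, -137)) = (3086 + 36109)*((-136 + 213**2 + 3*213*sqrt(2)) + 57) = 39195*((-136 + 45369 + 639*sqrt(2)) + 57) = 39195*((45233 + 639*sqrt(2)) + 57) = 39195*(45290 + 639*sqrt(2)) = 1775141550 + 25045605*sqrt(2)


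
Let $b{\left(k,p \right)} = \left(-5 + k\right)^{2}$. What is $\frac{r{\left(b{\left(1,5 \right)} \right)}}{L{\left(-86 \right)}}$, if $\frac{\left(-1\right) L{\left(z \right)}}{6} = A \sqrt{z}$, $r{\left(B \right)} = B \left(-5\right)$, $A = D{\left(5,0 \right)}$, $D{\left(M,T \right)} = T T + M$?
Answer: $- \frac{4 i \sqrt{86}}{129} \approx - 0.28755 i$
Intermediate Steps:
$D{\left(M,T \right)} = M + T^{2}$ ($D{\left(M,T \right)} = T^{2} + M = M + T^{2}$)
$A = 5$ ($A = 5 + 0^{2} = 5 + 0 = 5$)
$r{\left(B \right)} = - 5 B$
$L{\left(z \right)} = - 30 \sqrt{z}$ ($L{\left(z \right)} = - 6 \cdot 5 \sqrt{z} = - 30 \sqrt{z}$)
$\frac{r{\left(b{\left(1,5 \right)} \right)}}{L{\left(-86 \right)}} = \frac{\left(-5\right) \left(-5 + 1\right)^{2}}{\left(-30\right) \sqrt{-86}} = \frac{\left(-5\right) \left(-4\right)^{2}}{\left(-30\right) i \sqrt{86}} = \frac{\left(-5\right) 16}{\left(-30\right) i \sqrt{86}} = - 80 \frac{i \sqrt{86}}{2580} = - \frac{4 i \sqrt{86}}{129}$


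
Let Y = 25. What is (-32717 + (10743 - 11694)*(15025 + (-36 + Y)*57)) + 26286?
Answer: -13698929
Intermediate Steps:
(-32717 + (10743 - 11694)*(15025 + (-36 + Y)*57)) + 26286 = (-32717 + (10743 - 11694)*(15025 + (-36 + 25)*57)) + 26286 = (-32717 - 951*(15025 - 11*57)) + 26286 = (-32717 - 951*(15025 - 627)) + 26286 = (-32717 - 951*14398) + 26286 = (-32717 - 13692498) + 26286 = -13725215 + 26286 = -13698929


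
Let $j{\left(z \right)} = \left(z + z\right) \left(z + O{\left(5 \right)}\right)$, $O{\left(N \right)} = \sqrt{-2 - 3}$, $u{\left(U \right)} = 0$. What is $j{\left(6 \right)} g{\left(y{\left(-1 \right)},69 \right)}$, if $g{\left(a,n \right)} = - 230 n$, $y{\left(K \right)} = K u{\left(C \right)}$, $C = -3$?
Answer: $-1142640 - 190440 i \sqrt{5} \approx -1.1426 \cdot 10^{6} - 4.2584 \cdot 10^{5} i$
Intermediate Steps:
$O{\left(N \right)} = i \sqrt{5}$ ($O{\left(N \right)} = \sqrt{-5} = i \sqrt{5}$)
$y{\left(K \right)} = 0$ ($y{\left(K \right)} = K 0 = 0$)
$j{\left(z \right)} = 2 z \left(z + i \sqrt{5}\right)$ ($j{\left(z \right)} = \left(z + z\right) \left(z + i \sqrt{5}\right) = 2 z \left(z + i \sqrt{5}\right)$)
$j{\left(6 \right)} g{\left(y{\left(-1 \right)},69 \right)} = 2 \cdot 6 \left(6 + i \sqrt{5}\right) \left(\left(-230\right) 69\right) = \left(72 + 12 i \sqrt{5}\right) \left(-15870\right) = -1142640 - 190440 i \sqrt{5}$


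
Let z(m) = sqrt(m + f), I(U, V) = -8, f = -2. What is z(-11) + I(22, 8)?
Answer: -8 + I*sqrt(13) ≈ -8.0 + 3.6056*I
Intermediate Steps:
z(m) = sqrt(-2 + m) (z(m) = sqrt(m - 2) = sqrt(-2 + m))
z(-11) + I(22, 8) = sqrt(-2 - 11) - 8 = sqrt(-13) - 8 = I*sqrt(13) - 8 = -8 + I*sqrt(13)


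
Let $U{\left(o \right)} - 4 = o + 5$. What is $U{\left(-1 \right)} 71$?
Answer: $568$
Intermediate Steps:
$U{\left(o \right)} = 9 + o$ ($U{\left(o \right)} = 4 + \left(o + 5\right) = 4 + \left(5 + o\right) = 9 + o$)
$U{\left(-1 \right)} 71 = \left(9 - 1\right) 71 = 8 \cdot 71 = 568$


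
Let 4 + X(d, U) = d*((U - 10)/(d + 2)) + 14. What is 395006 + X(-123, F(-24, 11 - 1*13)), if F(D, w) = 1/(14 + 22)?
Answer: 573548513/1452 ≈ 3.9501e+5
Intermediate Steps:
F(D, w) = 1/36
X(d, U) = 10 + d*(-10 + U)/(2 + d) (X(d, U) = -4 + (d*((U - 10)/(d + 2)) + 14) = -4 + (d*((-10 + U)/(2 + d)) + 14) = -4 + (d*(-10 + U)/(2 + d) + 14) = -4 + (14 + d*(-10 + U)/(2 + d)) = 10 + d*(-10 + U)/(2 + d))
395006 + X(-123, F(-24, 11 - 1*13)) = 395006 + (20 + (1/36)*(-123))/(2 - 123) = 395006 + (20 - 41/12)/(-121) = 395006 - 1/121*199/12 = 395006 - 199/1452 = 573548513/1452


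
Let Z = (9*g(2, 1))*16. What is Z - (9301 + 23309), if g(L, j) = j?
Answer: -32466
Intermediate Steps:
Z = 144 (Z = (9*1)*16 = 9*16 = 144)
Z - (9301 + 23309) = 144 - (9301 + 23309) = 144 - 1*32610 = 144 - 32610 = -32466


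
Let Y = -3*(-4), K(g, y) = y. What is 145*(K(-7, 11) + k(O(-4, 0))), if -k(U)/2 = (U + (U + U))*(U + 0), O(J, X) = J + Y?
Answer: -54085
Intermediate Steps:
Y = 12
O(J, X) = 12 + J (O(J, X) = J + 12 = 12 + J)
k(U) = -6*U² (k(U) = -2*(U + (U + U))*(U + 0) = -2*(U + 2*U)*U = -2*3*U*U = -6*U²)
145*(K(-7, 11) + k(O(-4, 0))) = 145*(11 - 6*(12 - 4)²) = 145*(11 - 6*8²) = 145*(11 - 6*64) = 145*(11 - 384) = 145*(-373) = -54085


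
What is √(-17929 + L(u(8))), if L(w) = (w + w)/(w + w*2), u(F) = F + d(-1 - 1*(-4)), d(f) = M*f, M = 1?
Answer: I*√161355/3 ≈ 133.9*I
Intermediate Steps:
d(f) = f (d(f) = 1*f = f)
u(F) = 3 + F (u(F) = F + (-1 - 1*(-4)) = F + (-1 + 4) = F + 3 = 3 + F)
L(w) = ⅔ (L(w) = (2*w)/(w + 2*w) = (2*w)/((3*w)) = (2*w)*(1/(3*w)) = ⅔)
√(-17929 + L(u(8))) = √(-17929 + ⅔) = √(-53785/3) = I*√161355/3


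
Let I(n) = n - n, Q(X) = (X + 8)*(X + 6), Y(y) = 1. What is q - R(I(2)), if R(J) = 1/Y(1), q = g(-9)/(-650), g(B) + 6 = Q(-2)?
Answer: -334/325 ≈ -1.0277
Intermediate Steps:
Q(X) = (6 + X)*(8 + X) (Q(X) = (8 + X)*(6 + X) = (6 + X)*(8 + X))
I(n) = 0
g(B) = 18 (g(B) = -6 + (48 + (-2)² + 14*(-2)) = -6 + (48 + 4 - 28) = -6 + 24 = 18)
q = -9/325 (q = 18/(-650) = 18*(-1/650) = -9/325 ≈ -0.027692)
R(J) = 1 (R(J) = 1/1 = 1)
q - R(I(2)) = -9/325 - 1*1 = -9/325 - 1 = -334/325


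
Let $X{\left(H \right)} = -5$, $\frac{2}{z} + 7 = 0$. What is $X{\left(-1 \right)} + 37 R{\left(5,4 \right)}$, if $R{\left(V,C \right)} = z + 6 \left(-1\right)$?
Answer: $- \frac{1663}{7} \approx -237.57$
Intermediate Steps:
$z = - \frac{2}{7}$ ($z = \frac{2}{-7 + 0} = \frac{2}{-7} = 2 \left(- \frac{1}{7}\right) = - \frac{2}{7} \approx -0.28571$)
$R{\left(V,C \right)} = - \frac{44}{7}$ ($R{\left(V,C \right)} = - \frac{2}{7} + 6 \left(-1\right) = - \frac{2}{7} - 6 = - \frac{44}{7}$)
$X{\left(-1 \right)} + 37 R{\left(5,4 \right)} = -5 + 37 \left(- \frac{44}{7}\right) = -5 - \frac{1628}{7} = - \frac{1663}{7}$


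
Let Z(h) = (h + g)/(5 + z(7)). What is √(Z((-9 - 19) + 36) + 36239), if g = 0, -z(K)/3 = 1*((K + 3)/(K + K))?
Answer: √906045/5 ≈ 190.37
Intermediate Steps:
z(K) = -3*(3 + K)/(2*K) (z(K) = -3*(K + 3)/(K + K) = -3*(3 + K)/((2*K)) = -3*(3 + K)*(1/(2*K)) = -3*(3 + K)/(2*K))
Z(h) = 7*h/20 (Z(h) = (h + 0)/(5 + (3/2)*(-3 - 1*7)/7) = h/(5 + (3/2)*(⅐)*(-3 - 7)) = h/(5 + (3/2)*(⅐)*(-10)) = h/(5 - 15/7) = h/(20/7) = h*(7/20) = 7*h/20)
√(Z((-9 - 19) + 36) + 36239) = √(7*((-9 - 19) + 36)/20 + 36239) = √(7*(-28 + 36)/20 + 36239) = √((7/20)*8 + 36239) = √(14/5 + 36239) = √(181209/5) = √906045/5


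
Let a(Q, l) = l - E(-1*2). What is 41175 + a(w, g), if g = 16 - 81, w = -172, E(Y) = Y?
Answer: 41112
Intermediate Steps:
g = -65
a(Q, l) = 2 + l (a(Q, l) = l - (-1)*2 = l - 1*(-2) = l + 2 = 2 + l)
41175 + a(w, g) = 41175 + (2 - 65) = 41175 - 63 = 41112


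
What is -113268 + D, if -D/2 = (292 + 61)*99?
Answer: -183162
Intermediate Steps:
D = -69894 (D = -2*(292 + 61)*99 = -706*99 = -2*34947 = -69894)
-113268 + D = -113268 - 69894 = -183162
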